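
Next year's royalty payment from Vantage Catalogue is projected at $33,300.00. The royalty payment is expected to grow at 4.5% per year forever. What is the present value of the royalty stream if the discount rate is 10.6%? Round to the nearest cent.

Growing perpetuity: P = D₁ / (r − g) = $33,300.0000 / (0.106 − 0.045) = $545,901.64

$545901.64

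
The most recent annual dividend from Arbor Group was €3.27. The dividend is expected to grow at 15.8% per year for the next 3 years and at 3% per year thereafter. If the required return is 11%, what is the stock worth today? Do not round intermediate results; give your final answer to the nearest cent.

D_1 = 3.78666
D_2 = 4.38495
D_3 = 5.07777
Terminal value at year 3: TV = D_3×(1+g_2)/(r−g_2) = 5.23011/0.08 = 65.37635
P_0 = D_1/(1+r)^1 + D_2/(1+r)^2 + D_3/(1+r)^3 + TV/(1+r)^3
    = 3.41141 + 3.55893 + 3.71283 + 47.80262 = 58.48578

€58.49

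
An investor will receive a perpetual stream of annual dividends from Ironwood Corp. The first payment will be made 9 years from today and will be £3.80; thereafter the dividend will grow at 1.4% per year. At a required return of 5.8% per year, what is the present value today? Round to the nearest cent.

£55.01

Value at end of year 8: C₁ / (r − g) = £3.80 / (0.058 − 0.014) = £86.3636
Discount to today: PV = £86.3636 / (1 + 0.058)^8 = £86.3636 / 1.569948 = £55.01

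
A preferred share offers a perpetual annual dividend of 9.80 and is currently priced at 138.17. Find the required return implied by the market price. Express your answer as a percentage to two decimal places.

7.09%

P = C/r ⇒ r = C/P = 9.80/138.17 = 0.070927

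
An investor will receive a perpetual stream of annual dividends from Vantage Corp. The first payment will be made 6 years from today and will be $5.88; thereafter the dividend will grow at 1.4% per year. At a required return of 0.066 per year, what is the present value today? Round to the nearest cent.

$82.15

Value at end of year 5: C₁ / (r − g) = $5.88 / (0.066 − 0.014) = $113.0769
Discount to today: PV = $113.0769 / (1 + 0.066)^5 = $113.0769 / 1.376531 = $82.15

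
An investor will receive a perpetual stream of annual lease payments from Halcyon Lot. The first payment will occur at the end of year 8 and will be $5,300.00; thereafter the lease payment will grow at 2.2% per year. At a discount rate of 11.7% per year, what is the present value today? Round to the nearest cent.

$25714.62

Value at end of year 7: C₁ / (r − g) = $5,300.00 / (0.117 − 0.022) = $55,789.4737
Discount to today: PV = $55,789.4737 / (1 + 0.117)^7 = $55,789.4737 / 2.169563 = $25,714.62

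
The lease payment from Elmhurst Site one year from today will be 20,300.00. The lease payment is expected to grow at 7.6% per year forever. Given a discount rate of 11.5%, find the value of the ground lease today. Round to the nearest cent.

520512.82

Growing perpetuity: P = D₁ / (r − g) = 20,300.0000 / (0.115 − 0.076) = 520,512.82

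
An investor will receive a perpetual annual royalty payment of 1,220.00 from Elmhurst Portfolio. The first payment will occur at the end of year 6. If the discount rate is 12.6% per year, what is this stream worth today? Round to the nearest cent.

5349.30

Value at end of year 5: C / r = 1,220.00 / 0.126 = 9,682.5397
Discount to today: PV = 9,682.5397 / (1 + 0.126)^5 = 9,682.5397 / 1.810056 = 5,349.30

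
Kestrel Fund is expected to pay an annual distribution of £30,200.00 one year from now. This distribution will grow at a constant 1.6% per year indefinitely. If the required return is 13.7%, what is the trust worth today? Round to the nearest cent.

£249586.78

Growing perpetuity: P = D₁ / (r − g) = £30,200.0000 / (0.137 − 0.016) = £249,586.78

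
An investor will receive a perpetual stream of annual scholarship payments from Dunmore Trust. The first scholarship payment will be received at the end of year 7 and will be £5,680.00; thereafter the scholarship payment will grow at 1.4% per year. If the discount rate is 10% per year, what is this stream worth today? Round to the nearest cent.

Value at end of year 6: C₁ / (r − g) = £5,680.00 / (0.1 − 0.014) = £66,046.5116
Discount to today: PV = £66,046.5116 / (1 + 0.1)^6 = £66,046.5116 / 1.771561 = £37,281.53

£37281.53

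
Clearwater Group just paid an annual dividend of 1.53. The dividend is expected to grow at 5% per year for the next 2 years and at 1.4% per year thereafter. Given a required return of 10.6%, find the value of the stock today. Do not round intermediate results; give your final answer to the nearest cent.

D_1 = 1.60650
D_2 = 1.68683
Terminal value at year 2: TV = D_2×(1+g_2)/(r−g_2) = 1.71044/0.092 = 18.59175
P_0 = D_1/(1+r)^1 + D_2/(1+r)^2 + TV/(1+r)^2
    = 1.45253 + 1.37899 + 15.19882 = 18.03034

18.03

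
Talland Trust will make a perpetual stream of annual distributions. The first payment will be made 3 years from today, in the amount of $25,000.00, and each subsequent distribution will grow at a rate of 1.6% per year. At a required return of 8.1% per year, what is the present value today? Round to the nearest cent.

Value at end of year 2: C₁ / (r − g) = $25,000.00 / (0.081 − 0.016) = $384,615.3846
Discount to today: PV = $384,615.3846 / (1 + 0.081)^2 = $384,615.3846 / 1.168561 = $329,135.91

$329135.91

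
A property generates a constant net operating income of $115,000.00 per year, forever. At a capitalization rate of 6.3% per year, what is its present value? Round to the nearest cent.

Level perpetuity: PV = C / r = $115,000.00 / 0.063 = $1,825,396.83

$1825396.83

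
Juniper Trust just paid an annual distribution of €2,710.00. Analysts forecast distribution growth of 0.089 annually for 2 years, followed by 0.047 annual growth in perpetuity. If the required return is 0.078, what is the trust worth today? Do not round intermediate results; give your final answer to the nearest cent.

D_1 = 2951.19000
D_2 = 3213.84591
Terminal value at year 2: TV = D_2×(1+g_2)/(r−g_2) = 3364.89667/0.031 = 108545.05380
P_0 = D_1/(1+r)^1 + D_2/(1+r)^2 + TV/(1+r)^2
    = 2737.65306 + 2765.58830 + 93405.51440 = 98908.75576

€98908.76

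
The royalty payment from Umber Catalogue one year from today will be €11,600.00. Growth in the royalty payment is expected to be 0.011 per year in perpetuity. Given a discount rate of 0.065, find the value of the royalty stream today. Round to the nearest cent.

Growing perpetuity: P = D₁ / (r − g) = €11,600.0000 / (0.065 − 0.011) = €214,814.81

€214814.81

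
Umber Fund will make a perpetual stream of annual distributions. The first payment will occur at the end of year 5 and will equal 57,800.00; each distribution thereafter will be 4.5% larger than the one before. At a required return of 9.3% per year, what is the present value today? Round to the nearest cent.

843734.78

Value at end of year 4: C₁ / (r − g) = 57,800.00 / (0.093 − 0.045) = 1,204,166.6667
Discount to today: PV = 1,204,166.6667 / (1 + 0.093)^4 = 1,204,166.6667 / 1.427186 = 843,734.78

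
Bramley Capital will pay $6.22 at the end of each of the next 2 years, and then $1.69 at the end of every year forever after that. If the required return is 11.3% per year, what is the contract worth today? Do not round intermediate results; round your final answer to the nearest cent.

$22.68

PV of 2-year annuity: $6.22 × [1 − (1+0.113)^−2] / 0.113 = 10.60961
Perpetuity value at year 2: $1.69 / 0.113 = 14.95575
PV of perpetuity: 14.95575 / (1+0.113)^2 = 12.07308
Total PV = 10.60961 + 12.07308 = 22.68269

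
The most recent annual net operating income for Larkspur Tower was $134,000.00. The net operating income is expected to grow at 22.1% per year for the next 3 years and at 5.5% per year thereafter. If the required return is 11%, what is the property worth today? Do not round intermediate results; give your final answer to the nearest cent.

$3909048.00

D_1 = 163614.00000
D_2 = 199772.69400
D_3 = 243922.45937
Terminal value at year 3: TV = D_3×(1+g_2)/(r−g_2) = 257338.19464/0.055 = 4678876.26617
P_0 = D_1/(1+r)^1 + D_2/(1+r)^2 + D_3/(1+r)^3 + TV/(1+r)^3
    = 147400.00000 + 162140.00000 + 178354.00000 + 3421154.00000 = 3909048.00000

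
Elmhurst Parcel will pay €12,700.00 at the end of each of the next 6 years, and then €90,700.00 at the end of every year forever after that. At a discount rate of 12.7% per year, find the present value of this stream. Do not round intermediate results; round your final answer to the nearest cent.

PV of 6-year annuity: €12,700.00 × [1 − (1+0.127)^−6] / 0.127 = 51195.87804
Perpetuity value at year 6: €90,700.00 / 0.127 = 714173.22835
PV of perpetuity: 714173.22835 / (1+0.127)^6 = 348545.97335
Total PV = 51195.87804 + 348545.97335 = 399741.85139

€399741.85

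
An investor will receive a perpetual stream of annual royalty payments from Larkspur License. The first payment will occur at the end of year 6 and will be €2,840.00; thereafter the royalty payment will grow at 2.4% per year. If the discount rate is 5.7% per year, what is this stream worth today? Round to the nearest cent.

€65227.31

Value at end of year 5: C₁ / (r − g) = €2,840.00 / (0.057 − 0.024) = €86,060.6061
Discount to today: PV = €86,060.6061 / (1 + 0.057)^5 = €86,060.6061 / 1.319395 = €65,227.31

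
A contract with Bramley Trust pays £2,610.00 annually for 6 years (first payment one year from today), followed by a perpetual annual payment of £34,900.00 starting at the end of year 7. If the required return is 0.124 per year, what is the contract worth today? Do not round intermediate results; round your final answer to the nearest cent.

PV of 6-year annuity: £2,610.00 × [1 − (1+0.124)^−6] / 0.124 = 10610.29908
Perpetuity value at year 6: £34,900.00 / 0.124 = 281451.61290
PV of perpetuity: 281451.61290 / (1+0.124)^6 = 139574.43368
Total PV = 10610.29908 + 139574.43368 = 150184.73276

£150184.73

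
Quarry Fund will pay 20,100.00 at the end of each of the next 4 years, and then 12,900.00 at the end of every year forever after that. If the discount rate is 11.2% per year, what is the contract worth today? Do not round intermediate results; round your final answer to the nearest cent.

PV of 4-year annuity: 20,100.00 × [1 − (1+0.112)^−4] / 0.112 = 62093.80434
Perpetuity value at year 4: 12,900.00 / 0.112 = 115178.57143
PV of perpetuity: 115178.57143 / (1+0.112)^4 = 75327.32387
Total PV = 62093.80434 + 75327.32387 = 137421.12821

137421.13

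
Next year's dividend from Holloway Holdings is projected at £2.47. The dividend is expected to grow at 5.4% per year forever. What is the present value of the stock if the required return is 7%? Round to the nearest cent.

£154.38

Growing perpetuity: P = D₁ / (r − g) = £2.4700 / (0.07 − 0.054) = £154.38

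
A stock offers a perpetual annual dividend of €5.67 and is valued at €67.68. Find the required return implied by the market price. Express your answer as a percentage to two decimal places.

P = C/r ⇒ r = C/P = €5.67/€67.68 = 0.083777

8.38%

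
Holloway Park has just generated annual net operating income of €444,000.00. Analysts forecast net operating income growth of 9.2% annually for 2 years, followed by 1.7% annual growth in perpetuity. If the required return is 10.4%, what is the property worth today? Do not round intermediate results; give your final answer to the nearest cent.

€5951563.72

D_1 = 484848.00000
D_2 = 529454.01600
Terminal value at year 2: TV = D_2×(1+g_2)/(r−g_2) = 538454.73427/0.087 = 6189134.87669
P_0 = D_1/(1+r)^1 + D_2/(1+r)^2 + TV/(1+r)^2
    = 439173.91304 + 434400.28355 + 5077989.52154 = 5951563.71814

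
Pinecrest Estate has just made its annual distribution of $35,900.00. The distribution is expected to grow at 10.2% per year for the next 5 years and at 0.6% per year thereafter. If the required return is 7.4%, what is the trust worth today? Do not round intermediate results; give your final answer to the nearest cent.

$798082.86

D_1 = 39561.80000
D_2 = 43597.10360
D_3 = 48044.00817
D_4 = 52944.49700
D_5 = 58344.83569
Terminal value at year 5: TV = D_5×(1+g_2)/(r−g_2) = 58694.90471/0.068 = 863160.36336
P_0 = D_1/(1+r)^1 + D_2/(1+r)^2 + D_3/(1+r)^3 + D_4/(1+r)^4 + D_5/(1+r)^5 + TV/(1+r)^5
    = 36835.94041 + 37796.28150 + 38781.65942 + 39792.72689 + 40830.15366 + 604046.09678 = 798082.85866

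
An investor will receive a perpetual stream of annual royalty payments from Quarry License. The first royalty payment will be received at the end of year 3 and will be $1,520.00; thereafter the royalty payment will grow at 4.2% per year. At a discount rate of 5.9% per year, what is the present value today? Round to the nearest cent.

Value at end of year 2: C₁ / (r − g) = $1,520.00 / (0.059 − 0.042) = $89,411.7647
Discount to today: PV = $89,411.7647 / (1 + 0.059)^2 = $89,411.7647 / 1.121481 = $79,726.51

$79726.51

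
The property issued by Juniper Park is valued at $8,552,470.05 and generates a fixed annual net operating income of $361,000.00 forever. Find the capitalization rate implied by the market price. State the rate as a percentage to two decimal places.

4.22%

P = C/r ⇒ r = C/P = $361,000.00/$8,552,470.05 = 0.042210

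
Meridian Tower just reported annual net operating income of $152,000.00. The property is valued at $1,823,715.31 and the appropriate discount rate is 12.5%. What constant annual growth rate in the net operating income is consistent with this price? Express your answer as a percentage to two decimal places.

P = D₀(1+g)/(r−g) ⇒ P(r−g) = D₀(1+g) ⇒ g(P+D₀) = P·r − D₀
g = (P·r − D₀)/(P + D₀) = ($1,823,715.31×0.125 − $152,000.00) / ($1,823,715.31 + $152,000.00) = 0.038449

3.84%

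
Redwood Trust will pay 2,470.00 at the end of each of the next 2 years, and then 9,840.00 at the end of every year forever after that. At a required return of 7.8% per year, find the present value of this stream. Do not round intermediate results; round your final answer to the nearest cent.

PV of 2-year annuity: 2,470.00 × [1 − (1+0.078)^−2] / 0.078 = 4416.77194
Perpetuity value at year 2: 9,840.00 / 0.078 = 126153.84615
PV of perpetuity: 126153.84615 / (1+0.078)^2 = 108558.28508
Total PV = 4416.77194 + 108558.28508 = 112975.05701

112975.06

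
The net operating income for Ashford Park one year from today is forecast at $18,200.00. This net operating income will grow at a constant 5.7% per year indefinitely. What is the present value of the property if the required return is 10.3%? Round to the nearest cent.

Growing perpetuity: P = D₁ / (r − g) = $18,200.0000 / (0.103 − 0.057) = $395,652.17

$395652.17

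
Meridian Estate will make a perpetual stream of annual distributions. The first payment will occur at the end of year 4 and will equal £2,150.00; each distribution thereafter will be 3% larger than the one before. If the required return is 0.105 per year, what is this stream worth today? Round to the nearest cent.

£21246.65

Value at end of year 3: C₁ / (r − g) = £2,150.00 / (0.105 − 0.03) = £28,666.6667
Discount to today: PV = £28,666.6667 / (1 + 0.105)^3 = £28,666.6667 / 1.349233 = £21,246.65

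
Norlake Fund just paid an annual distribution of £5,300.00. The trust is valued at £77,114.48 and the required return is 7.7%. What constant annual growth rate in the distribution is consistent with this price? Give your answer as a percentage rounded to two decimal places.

P = D₀(1+g)/(r−g) ⇒ P(r−g) = D₀(1+g) ⇒ g(P+D₀) = P·r − D₀
g = (P·r − D₀)/(P + D₀) = (£77,114.48×0.077 − £5,300.00) / (£77,114.48 + £5,300.00) = 0.007739

0.77%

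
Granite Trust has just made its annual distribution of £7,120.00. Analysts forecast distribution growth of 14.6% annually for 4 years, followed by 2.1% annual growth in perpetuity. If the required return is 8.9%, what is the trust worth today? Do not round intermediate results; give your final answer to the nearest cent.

£163513.31

D_1 = 8159.52000
D_2 = 9350.80992
D_3 = 10716.02817
D_4 = 12280.56828
Terminal value at year 4: TV = D_4×(1+g_2)/(r−g_2) = 12538.46021/0.068 = 184389.12081
P_0 = D_1/(1+r)^1 + D_2/(1+r)^2 + D_3/(1+r)^3 + D_4/(1+r)^4 + TV/(1+r)^4
    = 7492.67218 + 7884.85061 + 8297.55629 + 8731.86364 + 131106.36441 = 163513.30712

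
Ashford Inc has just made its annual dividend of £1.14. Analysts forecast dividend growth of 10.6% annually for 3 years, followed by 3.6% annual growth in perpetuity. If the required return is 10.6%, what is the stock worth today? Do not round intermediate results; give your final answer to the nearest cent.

£20.29

D_1 = 1.26084
D_2 = 1.39449
D_3 = 1.54230
Terminal value at year 3: TV = D_3×(1+g_2)/(r−g_2) = 1.59783/0.07 = 22.82611
P_0 = D_1/(1+r)^1 + D_2/(1+r)^2 + D_3/(1+r)^3 + TV/(1+r)^3
    = 1.14000 + 1.14000 + 1.14000 + 16.87200 = 20.29200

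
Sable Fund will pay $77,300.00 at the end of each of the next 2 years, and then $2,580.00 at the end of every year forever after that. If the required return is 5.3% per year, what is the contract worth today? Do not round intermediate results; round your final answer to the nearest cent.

PV of 2-year annuity: $77,300.00 × [1 − (1+0.053)^−2] / 0.053 = 143123.74809
Perpetuity value at year 2: $2,580.00 / 0.053 = 48679.24528
PV of perpetuity: 48679.24528 / (1+0.053)^2 = 43902.28189
Total PV = 143123.74809 + 43902.28189 = 187026.02999

$187026.03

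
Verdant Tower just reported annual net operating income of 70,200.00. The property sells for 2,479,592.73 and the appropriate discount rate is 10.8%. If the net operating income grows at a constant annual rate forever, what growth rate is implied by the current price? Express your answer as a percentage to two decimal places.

P = D₀(1+g)/(r−g) ⇒ P(r−g) = D₀(1+g) ⇒ g(P+D₀) = P·r − D₀
g = (P·r − D₀)/(P + D₀) = (2,479,592.73×0.108 − 70,200.00) / (2,479,592.73 + 70,200.00) = 0.077495

7.75%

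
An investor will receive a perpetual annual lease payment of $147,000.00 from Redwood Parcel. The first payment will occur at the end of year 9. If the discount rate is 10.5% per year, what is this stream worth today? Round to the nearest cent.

Value at end of year 8: C / r = $147,000.00 / 0.105 = $1,400,000.0000
Discount to today: PV = $1,400,000.0000 / (1 + 0.105)^8 = $1,400,000.0000 / 2.222789 = $629,839.38

$629839.38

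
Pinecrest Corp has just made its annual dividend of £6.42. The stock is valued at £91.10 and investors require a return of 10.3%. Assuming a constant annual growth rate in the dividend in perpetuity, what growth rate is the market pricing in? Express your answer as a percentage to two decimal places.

P = D₀(1+g)/(r−g) ⇒ P(r−g) = D₀(1+g) ⇒ g(P+D₀) = P·r − D₀
g = (P·r − D₀)/(P + D₀) = (£91.10×0.103 − £6.42) / (£91.10 + £6.42) = 0.030387

3.04%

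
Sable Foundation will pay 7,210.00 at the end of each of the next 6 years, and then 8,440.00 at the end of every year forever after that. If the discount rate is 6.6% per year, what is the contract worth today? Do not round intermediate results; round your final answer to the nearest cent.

121942.84

PV of 6-year annuity: 7,210.00 × [1 − (1+0.066)^−6] / 0.066 = 34795.27006
Perpetuity value at year 6: 8,440.00 / 0.066 = 127878.78788
PV of perpetuity: 127878.78788 / (1+0.066)^6 = 87147.57022
Total PV = 34795.27006 + 87147.57022 = 121942.84028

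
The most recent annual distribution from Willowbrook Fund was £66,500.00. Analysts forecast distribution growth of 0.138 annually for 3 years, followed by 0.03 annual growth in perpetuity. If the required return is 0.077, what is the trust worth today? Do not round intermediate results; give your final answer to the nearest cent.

£1942220.84

D_1 = 75677.00000
D_2 = 86120.42600
D_3 = 98005.04479
Terminal value at year 3: TV = D_3×(1+g_2)/(r−g_2) = 100945.19613/0.047 = 2147770.13046
P_0 = D_1/(1+r)^1 + D_2/(1+r)^2 + D_3/(1+r)^3 + TV/(1+r)^3
    = 70266.48097 + 74246.29094 + 78451.51261 + 1719256.55305 = 1942220.83756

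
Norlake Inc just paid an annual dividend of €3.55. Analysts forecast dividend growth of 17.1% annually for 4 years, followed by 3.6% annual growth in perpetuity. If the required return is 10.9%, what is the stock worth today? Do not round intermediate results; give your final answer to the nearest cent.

€78.93

D_1 = 4.15705
D_2 = 4.86791
D_3 = 5.70032
D_4 = 6.67507
Terminal value at year 4: TV = D_4×(1+g_2)/(r−g_2) = 6.91537/0.073 = 94.73115
P_0 = D_1/(1+r)^1 + D_2/(1+r)^2 + D_3/(1+r)^3 + D_4/(1+r)^4 + TV/(1+r)^4
    = 3.74847 + 3.95803 + 4.17931 + 4.41296 + 62.62773 = 78.92649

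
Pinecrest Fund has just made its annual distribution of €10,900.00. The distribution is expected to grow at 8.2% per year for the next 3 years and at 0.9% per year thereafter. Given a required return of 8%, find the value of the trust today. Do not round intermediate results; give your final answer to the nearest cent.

€188586.24

D_1 = 11793.80000
D_2 = 12760.89160
D_3 = 13807.28471
Terminal value at year 3: TV = D_3×(1+g_2)/(r−g_2) = 13931.55027/0.071 = 196219.01794
P_0 = D_1/(1+r)^1 + D_2/(1+r)^2 + D_3/(1+r)^3 + TV/(1+r)^3
    = 10920.18519 + 10940.40775 + 10960.66776 + 155764.98274 = 188586.24344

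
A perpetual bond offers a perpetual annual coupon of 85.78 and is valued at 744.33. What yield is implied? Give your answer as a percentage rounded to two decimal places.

P = C/r ⇒ r = C/P = 85.78/744.33 = 0.115245

11.52%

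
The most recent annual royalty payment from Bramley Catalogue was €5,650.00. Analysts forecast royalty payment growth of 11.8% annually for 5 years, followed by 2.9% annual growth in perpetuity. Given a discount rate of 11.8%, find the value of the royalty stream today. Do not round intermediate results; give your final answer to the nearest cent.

€93574.16

D_1 = 6316.70000
D_2 = 7062.07060
D_3 = 7895.39493
D_4 = 8827.05153
D_5 = 9868.64361
Terminal value at year 5: TV = D_5×(1+g_2)/(r−g_2) = 10154.83428/0.089 = 114099.26155
P_0 = D_1/(1+r)^1 + D_2/(1+r)^2 + D_3/(1+r)^3 + D_4/(1+r)^4 + D_5/(1+r)^5 + TV/(1+r)^5
    = 5650.00000 + 5650.00000 + 5650.00000 + 5650.00000 + 5650.00000 + 65324.15730 = 93574.15730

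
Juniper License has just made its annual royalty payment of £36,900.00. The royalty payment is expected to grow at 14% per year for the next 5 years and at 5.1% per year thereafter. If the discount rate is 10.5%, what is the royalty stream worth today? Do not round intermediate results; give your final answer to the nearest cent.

£1042149.73

D_1 = 42066.00000
D_2 = 47955.24000
D_3 = 54668.97360
D_4 = 62322.62990
D_5 = 71047.79809
Terminal value at year 5: TV = D_5×(1+g_2)/(r−g_2) = 74671.23579/0.054 = 1382800.66284
P_0 = D_1/(1+r)^1 + D_2/(1+r)^2 + D_3/(1+r)^3 + D_4/(1+r)^4 + D_5/(1+r)^5 + TV/(1+r)^5
    = 38068.77828 + 39274.57669 + 40518.56780 + 41801.96135 + 43126.00538 + 839359.84544 = 1042149.73495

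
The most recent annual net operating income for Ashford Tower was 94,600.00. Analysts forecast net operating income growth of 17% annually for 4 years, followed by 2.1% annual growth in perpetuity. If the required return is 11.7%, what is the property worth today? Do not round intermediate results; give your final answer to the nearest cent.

1636557.05

D_1 = 110682.00000
D_2 = 129497.94000
D_3 = 151512.58980
D_4 = 177269.73007
Terminal value at year 4: TV = D_4×(1+g_2)/(r−g_2) = 180992.39440/0.096 = 1885337.44164
P_0 = D_1/(1+r)^1 + D_2/(1+r)^2 + D_3/(1+r)^3 + D_4/(1+r)^4 + TV/(1+r)^4
    = 99088.63026 + 103790.23939 + 108714.93294 + 113873.29592 + 1211089.94927 = 1636557.04777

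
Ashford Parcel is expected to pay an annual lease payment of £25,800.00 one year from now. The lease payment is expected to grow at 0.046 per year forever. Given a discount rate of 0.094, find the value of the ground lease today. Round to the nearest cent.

£537500.00

Growing perpetuity: P = D₁ / (r − g) = £25,800.0000 / (0.094 − 0.046) = £537,500.00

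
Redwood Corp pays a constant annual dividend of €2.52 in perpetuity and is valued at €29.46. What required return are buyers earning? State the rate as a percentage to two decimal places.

P = C/r ⇒ r = C/P = €2.52/€29.46 = 0.085540

8.55%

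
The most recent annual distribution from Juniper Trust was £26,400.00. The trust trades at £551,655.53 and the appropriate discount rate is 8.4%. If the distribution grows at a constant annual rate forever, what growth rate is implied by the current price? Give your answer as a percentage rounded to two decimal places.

3.45%

P = D₀(1+g)/(r−g) ⇒ P(r−g) = D₀(1+g) ⇒ g(P+D₀) = P·r − D₀
g = (P·r − D₀)/(P + D₀) = (£551,655.53×0.084 − £26,400.00) / (£551,655.53 + £26,400.00) = 0.034493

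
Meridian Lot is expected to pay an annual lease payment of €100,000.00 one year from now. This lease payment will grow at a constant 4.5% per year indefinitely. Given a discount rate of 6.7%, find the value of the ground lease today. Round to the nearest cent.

Growing perpetuity: P = D₁ / (r − g) = €100,000.0000 / (0.067 − 0.045) = €4,545,454.55

€4545454.55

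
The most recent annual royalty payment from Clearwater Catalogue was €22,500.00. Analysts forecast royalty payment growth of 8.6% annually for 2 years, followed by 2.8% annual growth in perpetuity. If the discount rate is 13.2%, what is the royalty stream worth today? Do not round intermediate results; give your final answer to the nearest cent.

D_1 = 24435.00000
D_2 = 26536.41000
Terminal value at year 2: TV = D_2×(1+g_2)/(r−g_2) = 27279.42948/0.104 = 262302.20654
P_0 = D_1/(1+r)^1 + D_2/(1+r)^2 + TV/(1+r)^2
    = 21585.68905 + 20708.53207 + 204695.87470 = 246990.09581

€246990.10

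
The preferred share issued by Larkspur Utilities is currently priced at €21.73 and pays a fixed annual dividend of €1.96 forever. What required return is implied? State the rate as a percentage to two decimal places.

9.02%

P = C/r ⇒ r = C/P = €1.96/€21.73 = 0.090198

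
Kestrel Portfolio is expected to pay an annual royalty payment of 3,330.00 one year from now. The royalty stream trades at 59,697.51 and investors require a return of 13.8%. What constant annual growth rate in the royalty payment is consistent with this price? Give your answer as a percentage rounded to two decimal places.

P = D₁/(r−g) ⇒ g = r − D₁/P = 0.138 − 3,330.00/59,697.51 = 0.082219

8.22%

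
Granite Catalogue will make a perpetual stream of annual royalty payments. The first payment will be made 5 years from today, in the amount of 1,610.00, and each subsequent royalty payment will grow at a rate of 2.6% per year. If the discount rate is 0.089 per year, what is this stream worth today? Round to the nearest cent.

18170.79

Value at end of year 4: C₁ / (r − g) = 1,610.00 / (0.089 − 0.026) = 25,555.5556
Discount to today: PV = 25,555.5556 / (1 + 0.089)^4 = 25,555.5556 / 1.406409 = 18,170.79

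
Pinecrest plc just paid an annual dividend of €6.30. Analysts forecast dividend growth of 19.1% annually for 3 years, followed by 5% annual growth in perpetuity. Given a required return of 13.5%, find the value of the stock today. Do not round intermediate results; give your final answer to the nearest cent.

€110.75

D_1 = 7.50330
D_2 = 8.93643
D_3 = 10.64329
Terminal value at year 3: TV = D_3×(1+g_2)/(r−g_2) = 11.17545/0.085 = 131.47592
P_0 = D_1/(1+r)^1 + D_2/(1+r)^2 + D_3/(1+r)^3 + TV/(1+r)^3
    = 6.61084 + 6.93701 + 7.27928 + 89.92048 = 110.74761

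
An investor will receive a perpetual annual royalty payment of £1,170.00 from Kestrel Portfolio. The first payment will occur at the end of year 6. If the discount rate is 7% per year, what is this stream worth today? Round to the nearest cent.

£11917.05

Value at end of year 5: C / r = £1,170.00 / 0.07 = £16,714.2857
Discount to today: PV = £16,714.2857 / (1 + 0.07)^5 = £16,714.2857 / 1.402552 = £11,917.05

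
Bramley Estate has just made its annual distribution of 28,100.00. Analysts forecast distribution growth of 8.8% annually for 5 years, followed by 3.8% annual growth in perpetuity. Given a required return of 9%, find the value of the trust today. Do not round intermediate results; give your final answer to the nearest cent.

695520.53

D_1 = 30572.80000
D_2 = 33263.20640
D_3 = 36190.36856
D_4 = 39375.12100
D_5 = 42840.13164
Terminal value at year 5: TV = D_5×(1+g_2)/(r−g_2) = 44468.05665/0.052 = 855154.93552
P_0 = D_1/(1+r)^1 + D_2/(1+r)^2 + D_3/(1+r)^3 + D_4/(1+r)^4 + D_5/(1+r)^5 + TV/(1+r)^5
    = 28048.44037 + 27996.97534 + 27945.60474 + 27894.32840 + 27843.14615 + 555792.03274 = 695520.52774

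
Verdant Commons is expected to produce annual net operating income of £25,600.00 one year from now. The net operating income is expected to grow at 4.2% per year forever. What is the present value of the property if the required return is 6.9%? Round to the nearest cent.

£948148.15

Growing perpetuity: P = D₁ / (r − g) = £25,600.0000 / (0.069 − 0.042) = £948,148.15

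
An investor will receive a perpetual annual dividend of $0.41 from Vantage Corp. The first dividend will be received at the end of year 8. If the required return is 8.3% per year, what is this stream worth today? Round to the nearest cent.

Value at end of year 7: C / r = $0.41 / 0.083 = $4.9398
Discount to today: PV = $4.9398 / (1 + 0.083)^7 = $4.9398 / 1.747428 = $2.83

$2.83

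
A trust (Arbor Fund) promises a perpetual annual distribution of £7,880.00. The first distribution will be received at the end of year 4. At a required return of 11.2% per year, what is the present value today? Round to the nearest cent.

Value at end of year 3: C / r = £7,880.00 / 0.112 = £70,357.1429
Discount to today: PV = £70,357.1429 / (1 + 0.112)^3 = £70,357.1429 / 1.375037 = £51,167.46

£51167.46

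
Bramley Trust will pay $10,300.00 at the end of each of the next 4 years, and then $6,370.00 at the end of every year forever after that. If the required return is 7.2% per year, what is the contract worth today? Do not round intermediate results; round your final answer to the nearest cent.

PV of 4-year annuity: $10,300.00 × [1 − (1+0.072)^−4] / 0.072 = 34731.33149
Perpetuity value at year 4: $6,370.00 / 0.072 = 88472.22222
PV of perpetuity: 88472.22222 / (1+0.072)^4 = 66992.74828
Total PV = 34731.33149 + 66992.74828 = 101724.07977

$101724.08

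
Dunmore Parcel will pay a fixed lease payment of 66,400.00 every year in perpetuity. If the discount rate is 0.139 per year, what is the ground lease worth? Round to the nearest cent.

Level perpetuity: PV = C / r = 66,400.00 / 0.139 = 477,697.84

477697.84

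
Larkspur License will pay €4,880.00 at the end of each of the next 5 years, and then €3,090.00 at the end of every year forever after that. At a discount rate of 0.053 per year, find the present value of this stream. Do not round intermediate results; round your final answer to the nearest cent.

€65987.80

PV of 5-year annuity: €4,880.00 × [1 − (1+0.053)^−5] / 0.053 = 20953.77701
Perpetuity value at year 5: €3,090.00 / 0.053 = 58301.88679
PV of perpetuity: 58301.88679 / (1+0.053)^5 = 45034.02389
Total PV = 20953.77701 + 45034.02389 = 65987.80090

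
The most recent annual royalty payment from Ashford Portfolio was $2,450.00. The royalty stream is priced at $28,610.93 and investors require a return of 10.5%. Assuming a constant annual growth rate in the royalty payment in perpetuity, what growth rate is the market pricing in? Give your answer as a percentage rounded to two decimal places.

P = D₀(1+g)/(r−g) ⇒ P(r−g) = D₀(1+g) ⇒ g(P+D₀) = P·r − D₀
g = (P·r − D₀)/(P + D₀) = ($28,610.93×0.105 − $2,450.00) / ($28,610.93 + $2,450.00) = 0.017841

1.78%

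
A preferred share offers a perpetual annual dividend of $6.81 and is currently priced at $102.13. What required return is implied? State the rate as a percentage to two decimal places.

P = C/r ⇒ r = C/P = $6.81/$102.13 = 0.066680

6.67%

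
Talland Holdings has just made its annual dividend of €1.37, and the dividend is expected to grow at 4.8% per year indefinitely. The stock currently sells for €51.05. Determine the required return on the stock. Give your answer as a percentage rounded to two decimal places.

D₁ = €1.37 × 1.048 = €1.4358
P = D₁/(r − g) ⇒ r = D₁/P + g = €1.4358/€51.05 + 0.048 = 0.028125 + 0.048 = 0.076125

7.61%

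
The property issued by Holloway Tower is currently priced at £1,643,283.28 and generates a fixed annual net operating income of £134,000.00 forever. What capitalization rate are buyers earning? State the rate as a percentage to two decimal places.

P = C/r ⇒ r = C/P = £134,000.00/£1,643,283.28 = 0.081544

8.15%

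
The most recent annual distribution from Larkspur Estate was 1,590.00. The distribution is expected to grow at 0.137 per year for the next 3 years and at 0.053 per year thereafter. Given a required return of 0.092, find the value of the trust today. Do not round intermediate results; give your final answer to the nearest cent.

D_1 = 1807.83000
D_2 = 2055.50271
D_3 = 2337.10658
Terminal value at year 3: TV = D_3×(1+g_2)/(r−g_2) = 2460.97323/0.039 = 63101.87769
P_0 = D_1/(1+r)^1 + D_2/(1+r)^2 + D_3/(1+r)^3 + TV/(1+r)^3
    = 1655.52198 + 1723.74404 + 1794.77745 + 48458.99103 = 53633.03450

53633.03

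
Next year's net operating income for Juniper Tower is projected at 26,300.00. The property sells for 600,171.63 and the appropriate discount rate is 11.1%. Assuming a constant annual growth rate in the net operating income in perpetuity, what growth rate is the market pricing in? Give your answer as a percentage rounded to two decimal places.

6.72%

P = D₁/(r−g) ⇒ g = r − D₁/P = 0.111 − 26,300.00/600,171.63 = 0.067179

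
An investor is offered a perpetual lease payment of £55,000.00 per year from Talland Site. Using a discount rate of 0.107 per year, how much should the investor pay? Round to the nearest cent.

£514018.69

Level perpetuity: PV = C / r = £55,000.00 / 0.107 = £514,018.69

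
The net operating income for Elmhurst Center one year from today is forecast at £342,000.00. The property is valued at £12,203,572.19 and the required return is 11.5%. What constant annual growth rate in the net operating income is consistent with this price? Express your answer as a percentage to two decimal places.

8.70%

P = D₁/(r−g) ⇒ g = r − D₁/P = 0.115 − £342,000.00/£12,203,572.19 = 0.086975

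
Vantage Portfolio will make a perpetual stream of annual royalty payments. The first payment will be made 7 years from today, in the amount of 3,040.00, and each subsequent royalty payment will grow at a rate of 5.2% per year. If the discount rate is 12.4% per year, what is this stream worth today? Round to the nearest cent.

Value at end of year 6: C₁ / (r − g) = 3,040.00 / (0.124 − 0.052) = 42,222.2222
Discount to today: PV = 42,222.2222 / (1 + 0.124)^6 = 42,222.2222 / 2.016498 = 20,938.39

20938.39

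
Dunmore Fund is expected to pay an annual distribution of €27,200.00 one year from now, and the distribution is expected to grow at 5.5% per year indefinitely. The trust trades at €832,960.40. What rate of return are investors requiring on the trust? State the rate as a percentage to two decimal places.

P = D₁/(r − g) ⇒ r = D₁/P + g = €27,200.0000/€832,960.40 + 0.055 = 0.032655 + 0.055 = 0.087655

8.77%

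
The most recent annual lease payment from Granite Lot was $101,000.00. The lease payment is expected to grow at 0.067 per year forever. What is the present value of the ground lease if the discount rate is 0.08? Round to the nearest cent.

D₁ = D₀ × (1 + g) = $101,000.00 × 1.067 = $107,767.0000
Growing perpetuity: P = D₁ / (r − g) = $107,767.0000 / (0.08 − 0.067) = $8,289,769.23

$8289769.23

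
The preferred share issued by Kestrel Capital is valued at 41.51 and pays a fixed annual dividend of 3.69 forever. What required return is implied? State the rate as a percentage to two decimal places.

8.89%

P = C/r ⇒ r = C/P = 3.69/41.51 = 0.088894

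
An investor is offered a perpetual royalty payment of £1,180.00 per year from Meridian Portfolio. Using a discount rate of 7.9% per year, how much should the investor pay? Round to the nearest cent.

Level perpetuity: PV = C / r = £1,180.00 / 0.079 = £14,936.71

£14936.71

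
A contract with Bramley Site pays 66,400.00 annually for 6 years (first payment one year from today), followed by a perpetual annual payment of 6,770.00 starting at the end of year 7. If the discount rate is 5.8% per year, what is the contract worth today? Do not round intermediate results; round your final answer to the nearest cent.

411795.80

PV of 6-year annuity: 66,400.00 × [1 − (1+0.058)^−6] / 0.058 = 328572.16326
Perpetuity value at year 6: 6,770.00 / 0.058 = 116724.13793
PV of perpetuity: 116724.13793 / (1+0.058)^6 = 83223.63273
Total PV = 328572.16326 + 83223.63273 = 411795.79599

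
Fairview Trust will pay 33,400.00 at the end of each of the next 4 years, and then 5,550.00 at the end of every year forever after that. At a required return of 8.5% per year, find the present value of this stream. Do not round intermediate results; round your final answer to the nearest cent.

156519.48

PV of 4-year annuity: 33,400.00 × [1 − (1+0.085)^−4] / 0.085 = 109404.92830
Perpetuity value at year 4: 5,550.00 / 0.085 = 65294.11765
PV of perpetuity: 65294.11765 / (1+0.085)^4 = 47114.55621
Total PV = 109404.92830 + 47114.55621 = 156519.48451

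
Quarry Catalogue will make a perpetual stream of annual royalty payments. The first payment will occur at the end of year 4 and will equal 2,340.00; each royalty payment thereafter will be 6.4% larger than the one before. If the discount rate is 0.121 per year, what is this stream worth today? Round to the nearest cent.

29142.32

Value at end of year 3: C₁ / (r − g) = 2,340.00 / (0.121 − 0.064) = 41,052.6316
Discount to today: PV = 41,052.6316 / (1 + 0.121)^3 = 41,052.6316 / 1.408695 = 29,142.32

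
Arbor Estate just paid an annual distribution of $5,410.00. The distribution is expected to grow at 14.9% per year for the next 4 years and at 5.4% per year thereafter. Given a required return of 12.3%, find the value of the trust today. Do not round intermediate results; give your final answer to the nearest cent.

D_1 = 6216.09000
D_2 = 7142.28741
D_3 = 8206.48823
D_4 = 9429.25498
Terminal value at year 4: TV = D_4×(1+g_2)/(r−g_2) = 9938.43475/0.069 = 144035.28623
P_0 = D_1/(1+r)^1 + D_2/(1+r)^2 + D_3/(1+r)^3 + D_4/(1+r)^4 + TV/(1+r)^4
    = 5535.25378 + 5663.40748 + 5794.52822 + 5928.68471 + 90562.80698 = 113484.68117

$113484.68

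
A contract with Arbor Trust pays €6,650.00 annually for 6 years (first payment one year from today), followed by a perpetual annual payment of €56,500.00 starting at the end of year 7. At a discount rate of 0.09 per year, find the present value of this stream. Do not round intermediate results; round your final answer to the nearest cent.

€404154.74

PV of 6-year annuity: €6,650.00 × [1 − (1+0.09)^−6] / 0.09 = 29831.35863
Perpetuity value at year 6: €56,500.00 / 0.09 = 627777.77778
PV of perpetuity: 627777.77778 / (1+0.09)^6 = 374323.37743
Total PV = 29831.35863 + 374323.37743 = 404154.73605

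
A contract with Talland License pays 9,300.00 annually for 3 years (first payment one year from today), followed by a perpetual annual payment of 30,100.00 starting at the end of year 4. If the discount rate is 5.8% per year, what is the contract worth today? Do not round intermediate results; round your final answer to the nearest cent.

463160.49

PV of 3-year annuity: 9,300.00 × [1 − (1+0.058)^−3] / 0.058 = 24951.28495
Perpetuity value at year 3: 30,100.00 / 0.058 = 518965.51724
PV of perpetuity: 518965.51724 / (1+0.058)^3 = 438209.20787
Total PV = 24951.28495 + 438209.20787 = 463160.49283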